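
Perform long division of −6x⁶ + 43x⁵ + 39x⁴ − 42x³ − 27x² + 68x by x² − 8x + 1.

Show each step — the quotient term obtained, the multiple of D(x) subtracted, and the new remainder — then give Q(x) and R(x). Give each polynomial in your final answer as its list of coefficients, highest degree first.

Q = [-6, -5, 5, 3, -8]; R = [1, 8]

Step 1: lead(−6x⁶ + 43x⁵ + 39x⁴ − 42x³ − 27x² + 68x) ÷ lead(D) = −6x⁶ ÷ x² = −6x⁴. Subtract (−6x⁴)·D = −6x⁶ + 48x⁵ − 6x⁴. Remainder: −5x⁵ + 45x⁴ − 42x³ − 27x² + 68x.
Step 2: lead(−5x⁵ + 45x⁴ − 42x³ − 27x² + 68x) ÷ lead(D) = −5x⁵ ÷ x² = −5x³. Subtract (−5x³)·D = −5x⁵ + 40x⁴ − 5x³. Remainder: 5x⁴ − 37x³ − 27x² + 68x.
Step 3: lead(5x⁴ − 37x³ − 27x² + 68x) ÷ lead(D) = 5x⁴ ÷ x² = 5x². Subtract (5x²)·D = 5x⁴ − 40x³ + 5x². Remainder: 3x³ − 32x² + 68x.
Step 4: lead(3x³ − 32x² + 68x) ÷ lead(D) = 3x³ ÷ x² = 3x. Subtract (3x)·D = 3x³ − 24x² + 3x. Remainder: −8x² + 65x.
Step 5: lead(−8x² + 65x) ÷ lead(D) = −8x² ÷ x² = −8. Subtract (−8)·D = −8x² + 64x − 8. Remainder: x + 8.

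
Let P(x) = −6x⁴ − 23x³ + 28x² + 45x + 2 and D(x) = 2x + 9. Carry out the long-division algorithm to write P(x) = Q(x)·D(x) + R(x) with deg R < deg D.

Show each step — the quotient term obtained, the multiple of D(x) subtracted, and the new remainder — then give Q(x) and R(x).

Step 1: lead(−6x⁴ − 23x³ + 28x² + 45x + 2) ÷ lead(D) = −6x⁴ ÷ 2x = −3x³. Subtract (−3x³)·D = −6x⁴ − 27x³. Remainder: 4x³ + 28x² + 45x + 2.
Step 2: lead(4x³ + 28x² + 45x + 2) ÷ lead(D) = 4x³ ÷ 2x = 2x². Subtract (2x²)·D = 4x³ + 18x². Remainder: 10x² + 45x + 2.
Step 3: lead(10x² + 45x + 2) ÷ lead(D) = 10x² ÷ 2x = 5x. Subtract (5x)·D = 10x² + 45x. Remainder: 2.

Q(x) = −3x³ + 2x² + 5x; R(x) = 2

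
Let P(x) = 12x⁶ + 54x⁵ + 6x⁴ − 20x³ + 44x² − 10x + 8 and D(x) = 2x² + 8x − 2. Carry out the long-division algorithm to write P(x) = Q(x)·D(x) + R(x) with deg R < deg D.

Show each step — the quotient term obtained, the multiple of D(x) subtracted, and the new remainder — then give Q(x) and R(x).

Step 1: lead(12x⁶ + 54x⁵ + 6x⁴ − 20x³ + 44x² − 10x + 8) ÷ lead(D) = 12x⁶ ÷ 2x² = 6x⁴. Subtract (6x⁴)·D = 12x⁶ + 48x⁵ − 12x⁴. Remainder: 6x⁵ + 18x⁴ − 20x³ + 44x² − 10x + 8.
Step 2: lead(6x⁵ + 18x⁴ − 20x³ + 44x² − 10x + 8) ÷ lead(D) = 6x⁵ ÷ 2x² = 3x³. Subtract (3x³)·D = 6x⁵ + 24x⁴ − 6x³. Remainder: −6x⁴ − 14x³ + 44x² − 10x + 8.
Step 3: lead(−6x⁴ − 14x³ + 44x² − 10x + 8) ÷ lead(D) = −6x⁴ ÷ 2x² = −3x². Subtract (−3x²)·D = −6x⁴ − 24x³ + 6x². Remainder: 10x³ + 38x² − 10x + 8.
Step 4: lead(10x³ + 38x² − 10x + 8) ÷ lead(D) = 10x³ ÷ 2x² = 5x. Subtract (5x)·D = 10x³ + 40x² − 10x. Remainder: −2x² + 8.
Step 5: lead(−2x² + 8) ÷ lead(D) = −2x² ÷ 2x² = −1. Subtract (−1)·D = −2x² − 8x + 2. Remainder: 8x + 6.

Q(x) = 6x⁴ + 3x³ − 3x² + 5x − 1; R(x) = 8x + 6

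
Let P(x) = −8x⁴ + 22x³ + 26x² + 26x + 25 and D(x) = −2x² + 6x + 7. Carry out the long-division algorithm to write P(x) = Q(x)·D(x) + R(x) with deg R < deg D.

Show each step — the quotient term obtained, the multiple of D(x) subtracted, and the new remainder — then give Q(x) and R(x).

Q(x) = 4x² + x + 4; R(x) = −5x − 3

Step 1: lead(−8x⁴ + 22x³ + 26x² + 26x + 25) ÷ lead(D) = −8x⁴ ÷ −2x² = 4x². Subtract (4x²)·D = −8x⁴ + 24x³ + 28x². Remainder: −2x³ − 2x² + 26x + 25.
Step 2: lead(−2x³ − 2x² + 26x + 25) ÷ lead(D) = −2x³ ÷ −2x² = x. Subtract (x)·D = −2x³ + 6x² + 7x. Remainder: −8x² + 19x + 25.
Step 3: lead(−8x² + 19x + 25) ÷ lead(D) = −8x² ÷ −2x² = 4. Subtract (4)·D = −8x² + 24x + 28. Remainder: −5x − 3.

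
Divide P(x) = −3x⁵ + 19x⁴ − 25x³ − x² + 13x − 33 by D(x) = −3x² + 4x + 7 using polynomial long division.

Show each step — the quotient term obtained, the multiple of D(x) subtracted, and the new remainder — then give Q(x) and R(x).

Step 1: lead(−3x⁵ + 19x⁴ − 25x³ − x² + 13x − 33) ÷ lead(D) = −3x⁵ ÷ −3x² = x³. Subtract (x³)·D = −3x⁵ + 4x⁴ + 7x³. Remainder: 15x⁴ − 32x³ − x² + 13x − 33.
Step 2: lead(15x⁴ − 32x³ − x² + 13x − 33) ÷ lead(D) = 15x⁴ ÷ −3x² = −5x². Subtract (−5x²)·D = 15x⁴ − 20x³ − 35x². Remainder: −12x³ + 34x² + 13x − 33.
Step 3: lead(−12x³ + 34x² + 13x − 33) ÷ lead(D) = −12x³ ÷ −3x² = 4x. Subtract (4x)·D = −12x³ + 16x² + 28x. Remainder: 18x² − 15x − 33.
Step 4: lead(18x² − 15x − 33) ÷ lead(D) = 18x² ÷ −3x² = −6. Subtract (−6)·D = 18x² − 24x − 42. Remainder: 9x + 9.

Q(x) = x³ − 5x² + 4x − 6; R(x) = 9x + 9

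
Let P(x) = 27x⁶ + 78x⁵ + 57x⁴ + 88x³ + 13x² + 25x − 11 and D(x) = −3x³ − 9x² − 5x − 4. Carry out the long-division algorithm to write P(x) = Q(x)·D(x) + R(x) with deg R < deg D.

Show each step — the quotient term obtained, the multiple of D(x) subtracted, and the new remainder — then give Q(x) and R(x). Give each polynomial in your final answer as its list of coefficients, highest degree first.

Step 1: lead(27x⁶ + 78x⁵ + 57x⁴ + 88x³ + 13x² + 25x − 11) ÷ lead(D) = 27x⁶ ÷ −3x³ = −9x³. Subtract (−9x³)·D = 27x⁶ + 81x⁵ + 45x⁴ + 36x³. Remainder: −3x⁵ + 12x⁴ + 52x³ + 13x² + 25x − 11.
Step 2: lead(−3x⁵ + 12x⁴ + 52x³ + 13x² + 25x − 11) ÷ lead(D) = −3x⁵ ÷ −3x³ = x². Subtract (x²)·D = −3x⁵ − 9x⁴ − 5x³ − 4x². Remainder: 21x⁴ + 57x³ + 17x² + 25x − 11.
Step 3: lead(21x⁴ + 57x³ + 17x² + 25x − 11) ÷ lead(D) = 21x⁴ ÷ −3x³ = −7x. Subtract (−7x)·D = 21x⁴ + 63x³ + 35x² + 28x. Remainder: −6x³ − 18x² − 3x − 11.
Step 4: lead(−6x³ − 18x² − 3x − 11) ÷ lead(D) = −6x³ ÷ −3x³ = 2. Subtract (2)·D = −6x³ − 18x² − 10x − 8. Remainder: 7x − 3.

Q = [-9, 1, -7, 2]; R = [7, -3]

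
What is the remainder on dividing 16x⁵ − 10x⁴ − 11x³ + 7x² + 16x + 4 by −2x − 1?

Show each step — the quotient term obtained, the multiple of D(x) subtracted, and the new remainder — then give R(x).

Step 1: lead(16x⁵ − 10x⁴ − 11x³ + 7x² + 16x + 4) ÷ lead(D) = 16x⁵ ÷ −2x = −8x⁴. Subtract (−8x⁴)·D = 16x⁵ + 8x⁴. Remainder: −18x⁴ − 11x³ + 7x² + 16x + 4.
Step 2: lead(−18x⁴ − 11x³ + 7x² + 16x + 4) ÷ lead(D) = −18x⁴ ÷ −2x = 9x³. Subtract (9x³)·D = −18x⁴ − 9x³. Remainder: −2x³ + 7x² + 16x + 4.
Step 3: lead(−2x³ + 7x² + 16x + 4) ÷ lead(D) = −2x³ ÷ −2x = x². Subtract (x²)·D = −2x³ − x². Remainder: 8x² + 16x + 4.
Step 4: lead(8x² + 16x + 4) ÷ lead(D) = 8x² ÷ −2x = −4x. Subtract (−4x)·D = 8x² + 4x. Remainder: 12x + 4.
Step 5: lead(12x + 4) ÷ lead(D) = 12x ÷ −2x = −6. Subtract (−6)·D = 12x + 6. Remainder: −2.

R(x) = −2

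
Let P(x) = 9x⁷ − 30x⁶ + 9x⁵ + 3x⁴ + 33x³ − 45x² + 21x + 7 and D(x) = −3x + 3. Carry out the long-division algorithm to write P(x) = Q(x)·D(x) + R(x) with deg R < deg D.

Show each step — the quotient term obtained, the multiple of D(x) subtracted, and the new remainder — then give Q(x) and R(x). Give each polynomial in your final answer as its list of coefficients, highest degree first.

Q = [-3, 7, 4, 3, -8, 7, 0]; R = [7]

Step 1: lead(9x⁷ − 30x⁶ + 9x⁵ + 3x⁴ + 33x³ − 45x² + 21x + 7) ÷ lead(D) = 9x⁷ ÷ −3x = −3x⁶. Subtract (−3x⁶)·D = 9x⁷ − 9x⁶. Remainder: −21x⁶ + 9x⁵ + 3x⁴ + 33x³ − 45x² + 21x + 7.
Step 2: lead(−21x⁶ + 9x⁵ + 3x⁴ + 33x³ − 45x² + 21x + 7) ÷ lead(D) = −21x⁶ ÷ −3x = 7x⁵. Subtract (7x⁵)·D = −21x⁶ + 21x⁵. Remainder: −12x⁵ + 3x⁴ + 33x³ − 45x² + 21x + 7.
Step 3: lead(−12x⁵ + 3x⁴ + 33x³ − 45x² + 21x + 7) ÷ lead(D) = −12x⁵ ÷ −3x = 4x⁴. Subtract (4x⁴)·D = −12x⁵ + 12x⁴. Remainder: −9x⁴ + 33x³ − 45x² + 21x + 7.
Step 4: lead(−9x⁴ + 33x³ − 45x² + 21x + 7) ÷ lead(D) = −9x⁴ ÷ −3x = 3x³. Subtract (3x³)·D = −9x⁴ + 9x³. Remainder: 24x³ − 45x² + 21x + 7.
Step 5: lead(24x³ − 45x² + 21x + 7) ÷ lead(D) = 24x³ ÷ −3x = −8x². Subtract (−8x²)·D = 24x³ − 24x². Remainder: −21x² + 21x + 7.
Step 6: lead(−21x² + 21x + 7) ÷ lead(D) = −21x² ÷ −3x = 7x. Subtract (7x)·D = −21x² + 21x. Remainder: 7.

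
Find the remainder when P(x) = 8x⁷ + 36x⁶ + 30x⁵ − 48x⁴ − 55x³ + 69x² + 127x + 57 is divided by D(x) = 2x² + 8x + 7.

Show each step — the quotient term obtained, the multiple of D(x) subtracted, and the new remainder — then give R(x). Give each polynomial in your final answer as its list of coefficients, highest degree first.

R = [-8, -6]

Step 1: lead(8x⁷ + 36x⁶ + 30x⁵ − 48x⁴ − 55x³ + 69x² + 127x + 57) ÷ lead(D) = 8x⁷ ÷ 2x² = 4x⁵. Subtract (4x⁵)·D = 8x⁷ + 32x⁶ + 28x⁵. Remainder: 4x⁶ + 2x⁵ − 48x⁴ − 55x³ + 69x² + 127x + 57.
Step 2: lead(4x⁶ + 2x⁵ − 48x⁴ − 55x³ + 69x² + 127x + 57) ÷ lead(D) = 4x⁶ ÷ 2x² = 2x⁴. Subtract (2x⁴)·D = 4x⁶ + 16x⁵ + 14x⁴. Remainder: −14x⁵ − 62x⁴ − 55x³ + 69x² + 127x + 57.
Step 3: lead(−14x⁵ − 62x⁴ − 55x³ + 69x² + 127x + 57) ÷ lead(D) = −14x⁵ ÷ 2x² = −7x³. Subtract (−7x³)·D = −14x⁵ − 56x⁴ − 49x³. Remainder: −6x⁴ − 6x³ + 69x² + 127x + 57.
Step 4: lead(−6x⁴ − 6x³ + 69x² + 127x + 57) ÷ lead(D) = −6x⁴ ÷ 2x² = −3x². Subtract (−3x²)·D = −6x⁴ − 24x³ − 21x². Remainder: 18x³ + 90x² + 127x + 57.
Step 5: lead(18x³ + 90x² + 127x + 57) ÷ lead(D) = 18x³ ÷ 2x² = 9x. Subtract (9x)·D = 18x³ + 72x² + 63x. Remainder: 18x² + 64x + 57.
Step 6: lead(18x² + 64x + 57) ÷ lead(D) = 18x² ÷ 2x² = 9. Subtract (9)·D = 18x² + 72x + 63. Remainder: −8x − 6.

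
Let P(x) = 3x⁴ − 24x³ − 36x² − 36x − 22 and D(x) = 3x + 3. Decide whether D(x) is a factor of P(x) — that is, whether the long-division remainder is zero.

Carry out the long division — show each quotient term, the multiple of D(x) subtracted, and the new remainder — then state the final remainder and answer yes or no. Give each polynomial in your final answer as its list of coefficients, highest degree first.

Step 1: lead(3x⁴ − 24x³ − 36x² − 36x − 22) ÷ lead(D) = 3x⁴ ÷ 3x = x³. Subtract (x³)·D = 3x⁴ + 3x³. Remainder: −27x³ − 36x² − 36x − 22.
Step 2: lead(−27x³ − 36x² − 36x − 22) ÷ lead(D) = −27x³ ÷ 3x = −9x². Subtract (−9x²)·D = −27x³ − 27x². Remainder: −9x² − 36x − 22.
Step 3: lead(−9x² − 36x − 22) ÷ lead(D) = −9x² ÷ 3x = −3x. Subtract (−3x)·D = −9x² − 9x. Remainder: −27x − 22.
Step 4: lead(−27x − 22) ÷ lead(D) = −27x ÷ 3x = −9. Subtract (−9)·D = −27x − 27. Remainder: 5.

R = [5], so D(x) is not a factor of P(x). no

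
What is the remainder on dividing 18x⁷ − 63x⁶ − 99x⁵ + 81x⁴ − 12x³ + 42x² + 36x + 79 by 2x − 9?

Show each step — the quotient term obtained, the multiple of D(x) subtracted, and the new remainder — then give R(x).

R(x) = −2

Step 1: lead(18x⁷ − 63x⁶ − 99x⁵ + 81x⁴ − 12x³ + 42x² + 36x + 79) ÷ lead(D) = 18x⁷ ÷ 2x = 9x⁶. Subtract (9x⁶)·D = 18x⁷ − 81x⁶. Remainder: 18x⁶ − 99x⁵ + 81x⁴ − 12x³ + 42x² + 36x + 79.
Step 2: lead(18x⁶ − 99x⁵ + 81x⁴ − 12x³ + 42x² + 36x + 79) ÷ lead(D) = 18x⁶ ÷ 2x = 9x⁵. Subtract (9x⁵)·D = 18x⁶ − 81x⁵. Remainder: −18x⁵ + 81x⁴ − 12x³ + 42x² + 36x + 79.
Step 3: lead(−18x⁵ + 81x⁴ − 12x³ + 42x² + 36x + 79) ÷ lead(D) = −18x⁵ ÷ 2x = −9x⁴. Subtract (−9x⁴)·D = −18x⁵ + 81x⁴. Remainder: −12x³ + 42x² + 36x + 79.
Step 4: lead(−12x³ + 42x² + 36x + 79) ÷ lead(D) = −12x³ ÷ 2x = −6x². Subtract (−6x²)·D = −12x³ + 54x². Remainder: −12x² + 36x + 79.
Step 5: lead(−12x² + 36x + 79) ÷ lead(D) = −12x² ÷ 2x = −6x. Subtract (−6x)·D = −12x² + 54x. Remainder: −18x + 79.
Step 6: lead(−18x + 79) ÷ lead(D) = −18x ÷ 2x = −9. Subtract (−9)·D = −18x + 81. Remainder: −2.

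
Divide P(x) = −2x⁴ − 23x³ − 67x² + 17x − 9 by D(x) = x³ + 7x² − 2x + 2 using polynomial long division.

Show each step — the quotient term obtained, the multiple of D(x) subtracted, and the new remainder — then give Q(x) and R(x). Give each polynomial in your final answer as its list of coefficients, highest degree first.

Step 1: lead(−2x⁴ − 23x³ − 67x² + 17x − 9) ÷ lead(D) = −2x⁴ ÷ x³ = −2x. Subtract (−2x)·D = −2x⁴ − 14x³ + 4x² − 4x. Remainder: −9x³ − 71x² + 21x − 9.
Step 2: lead(−9x³ − 71x² + 21x − 9) ÷ lead(D) = −9x³ ÷ x³ = −9. Subtract (−9)·D = −9x³ − 63x² + 18x − 18. Remainder: −8x² + 3x + 9.

Q = [-2, -9]; R = [-8, 3, 9]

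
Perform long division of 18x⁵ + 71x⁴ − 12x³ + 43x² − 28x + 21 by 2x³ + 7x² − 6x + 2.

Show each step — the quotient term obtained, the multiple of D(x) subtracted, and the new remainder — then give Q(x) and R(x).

Q(x) = 9x² + 4x + 7; R(x) = 6x + 7

Step 1: lead(18x⁵ + 71x⁴ − 12x³ + 43x² − 28x + 21) ÷ lead(D) = 18x⁵ ÷ 2x³ = 9x². Subtract (9x²)·D = 18x⁵ + 63x⁴ − 54x³ + 18x². Remainder: 8x⁴ + 42x³ + 25x² − 28x + 21.
Step 2: lead(8x⁴ + 42x³ + 25x² − 28x + 21) ÷ lead(D) = 8x⁴ ÷ 2x³ = 4x. Subtract (4x)·D = 8x⁴ + 28x³ − 24x² + 8x. Remainder: 14x³ + 49x² − 36x + 21.
Step 3: lead(14x³ + 49x² − 36x + 21) ÷ lead(D) = 14x³ ÷ 2x³ = 7. Subtract (7)·D = 14x³ + 49x² − 42x + 14. Remainder: 6x + 7.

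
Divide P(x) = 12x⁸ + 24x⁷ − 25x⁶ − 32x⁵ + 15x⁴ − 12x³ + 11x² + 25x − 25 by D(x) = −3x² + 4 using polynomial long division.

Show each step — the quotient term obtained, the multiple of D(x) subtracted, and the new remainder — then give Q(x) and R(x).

Step 1: lead(12x⁸ + 24x⁷ − 25x⁶ − 32x⁵ + 15x⁴ − 12x³ + 11x² + 25x − 25) ÷ lead(D) = 12x⁸ ÷ −3x² = −4x⁶. Subtract (−4x⁶)·D = 12x⁸ − 16x⁶. Remainder: 24x⁷ − 9x⁶ − 32x⁵ + 15x⁴ − 12x³ + 11x² + 25x − 25.
Step 2: lead(24x⁷ − 9x⁶ − 32x⁵ + 15x⁴ − 12x³ + 11x² + 25x − 25) ÷ lead(D) = 24x⁷ ÷ −3x² = −8x⁵. Subtract (−8x⁵)·D = 24x⁷ − 32x⁵. Remainder: −9x⁶ + 15x⁴ − 12x³ + 11x² + 25x − 25.
Step 3: lead(−9x⁶ + 15x⁴ − 12x³ + 11x² + 25x − 25) ÷ lead(D) = −9x⁶ ÷ −3x² = 3x⁴. Subtract (3x⁴)·D = −9x⁶ + 12x⁴. Remainder: 3x⁴ − 12x³ + 11x² + 25x − 25.
Step 4: lead(3x⁴ − 12x³ + 11x² + 25x − 25) ÷ lead(D) = 3x⁴ ÷ −3x² = −x². Subtract (−x²)·D = 3x⁴ − 4x². Remainder: −12x³ + 15x² + 25x − 25.
Step 5: lead(−12x³ + 15x² + 25x − 25) ÷ lead(D) = −12x³ ÷ −3x² = 4x. Subtract (4x)·D = −12x³ + 16x. Remainder: 15x² + 9x − 25.
Step 6: lead(15x² + 9x − 25) ÷ lead(D) = 15x² ÷ −3x² = −5. Subtract (−5)·D = 15x² − 20. Remainder: 9x − 5.

Q(x) = −4x⁶ − 8x⁵ + 3x⁴ − x² + 4x − 5; R(x) = 9x − 5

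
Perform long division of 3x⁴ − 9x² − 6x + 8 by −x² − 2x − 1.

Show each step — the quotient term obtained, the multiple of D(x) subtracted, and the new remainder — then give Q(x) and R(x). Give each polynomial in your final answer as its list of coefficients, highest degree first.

Step 1: lead(3x⁴ − 9x² − 6x + 8) ÷ lead(D) = 3x⁴ ÷ −x² = −3x². Subtract (−3x²)·D = 3x⁴ + 6x³ + 3x². Remainder: −6x³ − 12x² − 6x + 8.
Step 2: lead(−6x³ − 12x² − 6x + 8) ÷ lead(D) = −6x³ ÷ −x² = 6x. Subtract (6x)·D = −6x³ − 12x² − 6x. Remainder: 8.

Q = [-3, 6, 0]; R = [8]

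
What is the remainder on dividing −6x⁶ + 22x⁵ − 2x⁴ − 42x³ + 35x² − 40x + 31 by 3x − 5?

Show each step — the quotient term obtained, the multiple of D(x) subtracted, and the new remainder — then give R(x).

R(x) = 6

Step 1: lead(−6x⁶ + 22x⁵ − 2x⁴ − 42x³ + 35x² − 40x + 31) ÷ lead(D) = −6x⁶ ÷ 3x = −2x⁵. Subtract (−2x⁵)·D = −6x⁶ + 10x⁵. Remainder: 12x⁵ − 2x⁴ − 42x³ + 35x² − 40x + 31.
Step 2: lead(12x⁵ − 2x⁴ − 42x³ + 35x² − 40x + 31) ÷ lead(D) = 12x⁵ ÷ 3x = 4x⁴. Subtract (4x⁴)·D = 12x⁵ − 20x⁴. Remainder: 18x⁴ − 42x³ + 35x² − 40x + 31.
Step 3: lead(18x⁴ − 42x³ + 35x² − 40x + 31) ÷ lead(D) = 18x⁴ ÷ 3x = 6x³. Subtract (6x³)·D = 18x⁴ − 30x³. Remainder: −12x³ + 35x² − 40x + 31.
Step 4: lead(−12x³ + 35x² − 40x + 31) ÷ lead(D) = −12x³ ÷ 3x = −4x². Subtract (−4x²)·D = −12x³ + 20x². Remainder: 15x² − 40x + 31.
Step 5: lead(15x² − 40x + 31) ÷ lead(D) = 15x² ÷ 3x = 5x. Subtract (5x)·D = 15x² − 25x. Remainder: −15x + 31.
Step 6: lead(−15x + 31) ÷ lead(D) = −15x ÷ 3x = −5. Subtract (−5)·D = −15x + 25. Remainder: 6.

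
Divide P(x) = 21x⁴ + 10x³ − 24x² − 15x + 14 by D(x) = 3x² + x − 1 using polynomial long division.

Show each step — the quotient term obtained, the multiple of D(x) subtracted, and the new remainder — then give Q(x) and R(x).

Step 1: lead(21x⁴ + 10x³ − 24x² − 15x + 14) ÷ lead(D) = 21x⁴ ÷ 3x² = 7x². Subtract (7x²)·D = 21x⁴ + 7x³ − 7x². Remainder: 3x³ − 17x² − 15x + 14.
Step 2: lead(3x³ − 17x² − 15x + 14) ÷ lead(D) = 3x³ ÷ 3x² = x. Subtract (x)·D = 3x³ + x² − x. Remainder: −18x² − 14x + 14.
Step 3: lead(−18x² − 14x + 14) ÷ lead(D) = −18x² ÷ 3x² = −6. Subtract (−6)·D = −18x² − 6x + 6. Remainder: −8x + 8.

Q(x) = 7x² + x − 6; R(x) = −8x + 8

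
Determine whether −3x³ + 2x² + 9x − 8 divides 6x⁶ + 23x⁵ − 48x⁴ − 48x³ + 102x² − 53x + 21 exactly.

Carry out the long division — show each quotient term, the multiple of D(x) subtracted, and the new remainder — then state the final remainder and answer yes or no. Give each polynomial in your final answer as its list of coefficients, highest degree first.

Step 1: lead(6x⁶ + 23x⁵ − 48x⁴ − 48x³ + 102x² − 53x + 21) ÷ lead(D) = 6x⁶ ÷ −3x³ = −2x³. Subtract (−2x³)·D = 6x⁶ − 4x⁵ − 18x⁴ + 16x³. Remainder: 27x⁵ − 30x⁴ − 64x³ + 102x² − 53x + 21.
Step 2: lead(27x⁵ − 30x⁴ − 64x³ + 102x² − 53x + 21) ÷ lead(D) = 27x⁵ ÷ −3x³ = −9x². Subtract (−9x²)·D = 27x⁵ − 18x⁴ − 81x³ + 72x². Remainder: −12x⁴ + 17x³ + 30x² − 53x + 21.
Step 3: lead(−12x⁴ + 17x³ + 30x² − 53x + 21) ÷ lead(D) = −12x⁴ ÷ −3x³ = 4x. Subtract (4x)·D = −12x⁴ + 8x³ + 36x² − 32x. Remainder: 9x³ − 6x² − 21x + 21.
Step 4: lead(9x³ − 6x² − 21x + 21) ÷ lead(D) = 9x³ ÷ −3x³ = −3. Subtract (−3)·D = 9x³ − 6x² − 27x + 24. Remainder: 6x − 3.

R = [6, -3], so D(x) is not a factor of P(x). no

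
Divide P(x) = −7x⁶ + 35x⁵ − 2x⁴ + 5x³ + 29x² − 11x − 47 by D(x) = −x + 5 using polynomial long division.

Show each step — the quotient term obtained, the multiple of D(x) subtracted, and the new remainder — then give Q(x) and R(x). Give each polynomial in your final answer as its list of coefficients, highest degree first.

Q = [7, 0, 2, 5, -4, -9]; R = [-2]

Step 1: lead(−7x⁶ + 35x⁵ − 2x⁴ + 5x³ + 29x² − 11x − 47) ÷ lead(D) = −7x⁶ ÷ −x = 7x⁵. Subtract (7x⁵)·D = −7x⁶ + 35x⁵. Remainder: −2x⁴ + 5x³ + 29x² − 11x − 47.
Step 2: lead(−2x⁴ + 5x³ + 29x² − 11x − 47) ÷ lead(D) = −2x⁴ ÷ −x = 2x³. Subtract (2x³)·D = −2x⁴ + 10x³. Remainder: −5x³ + 29x² − 11x − 47.
Step 3: lead(−5x³ + 29x² − 11x − 47) ÷ lead(D) = −5x³ ÷ −x = 5x². Subtract (5x²)·D = −5x³ + 25x². Remainder: 4x² − 11x − 47.
Step 4: lead(4x² − 11x − 47) ÷ lead(D) = 4x² ÷ −x = −4x. Subtract (−4x)·D = 4x² − 20x. Remainder: 9x − 47.
Step 5: lead(9x − 47) ÷ lead(D) = 9x ÷ −x = −9. Subtract (−9)·D = 9x − 45. Remainder: −2.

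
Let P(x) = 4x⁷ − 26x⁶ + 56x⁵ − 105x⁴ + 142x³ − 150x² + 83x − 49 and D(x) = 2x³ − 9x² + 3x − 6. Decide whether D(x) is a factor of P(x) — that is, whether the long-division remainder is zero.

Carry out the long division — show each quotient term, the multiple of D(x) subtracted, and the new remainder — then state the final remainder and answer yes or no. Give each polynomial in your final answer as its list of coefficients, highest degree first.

R = [-9, 5, -1], so D(x) is not a factor of P(x). no

Step 1: lead(4x⁷ − 26x⁶ + 56x⁵ − 105x⁴ + 142x³ − 150x² + 83x − 49) ÷ lead(D) = 4x⁷ ÷ 2x³ = 2x⁴. Subtract (2x⁴)·D = 4x⁷ − 18x⁶ + 6x⁵ − 12x⁴. Remainder: −8x⁶ + 50x⁵ − 93x⁴ + 142x³ − 150x² + 83x − 49.
Step 2: lead(−8x⁶ + 50x⁵ − 93x⁴ + 142x³ − 150x² + 83x − 49) ÷ lead(D) = −8x⁶ ÷ 2x³ = −4x³. Subtract (−4x³)·D = −8x⁶ + 36x⁵ − 12x⁴ + 24x³. Remainder: 14x⁵ − 81x⁴ + 118x³ − 150x² + 83x − 49.
Step 3: lead(14x⁵ − 81x⁴ + 118x³ − 150x² + 83x − 49) ÷ lead(D) = 14x⁵ ÷ 2x³ = 7x². Subtract (7x²)·D = 14x⁵ − 63x⁴ + 21x³ − 42x². Remainder: −18x⁴ + 97x³ − 108x² + 83x − 49.
Step 4: lead(−18x⁴ + 97x³ − 108x² + 83x − 49) ÷ lead(D) = −18x⁴ ÷ 2x³ = −9x. Subtract (−9x)·D = −18x⁴ + 81x³ − 27x² + 54x. Remainder: 16x³ − 81x² + 29x − 49.
Step 5: lead(16x³ − 81x² + 29x − 49) ÷ lead(D) = 16x³ ÷ 2x³ = 8. Subtract (8)·D = 16x³ − 72x² + 24x − 48. Remainder: −9x² + 5x − 1.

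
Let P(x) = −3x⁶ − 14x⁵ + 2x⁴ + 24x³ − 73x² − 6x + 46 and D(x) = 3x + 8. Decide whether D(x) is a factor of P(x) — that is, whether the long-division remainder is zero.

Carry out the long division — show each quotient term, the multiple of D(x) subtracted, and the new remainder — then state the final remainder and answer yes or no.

Step 1: lead(−3x⁶ − 14x⁵ + 2x⁴ + 24x³ − 73x² − 6x + 46) ÷ lead(D) = −3x⁶ ÷ 3x = −x⁵. Subtract (−x⁵)·D = −3x⁶ − 8x⁵. Remainder: −6x⁵ + 2x⁴ + 24x³ − 73x² − 6x + 46.
Step 2: lead(−6x⁵ + 2x⁴ + 24x³ − 73x² − 6x + 46) ÷ lead(D) = −6x⁵ ÷ 3x = −2x⁴. Subtract (−2x⁴)·D = −6x⁵ − 16x⁴. Remainder: 18x⁴ + 24x³ − 73x² − 6x + 46.
Step 3: lead(18x⁴ + 24x³ − 73x² − 6x + 46) ÷ lead(D) = 18x⁴ ÷ 3x = 6x³. Subtract (6x³)·D = 18x⁴ + 48x³. Remainder: −24x³ − 73x² − 6x + 46.
Step 4: lead(−24x³ − 73x² − 6x + 46) ÷ lead(D) = −24x³ ÷ 3x = −8x². Subtract (−8x²)·D = −24x³ − 64x². Remainder: −9x² − 6x + 46.
Step 5: lead(−9x² − 6x + 46) ÷ lead(D) = −9x² ÷ 3x = −3x. Subtract (−3x)·D = −9x² − 24x. Remainder: 18x + 46.
Step 6: lead(18x + 46) ÷ lead(D) = 18x ÷ 3x = 6. Subtract (6)·D = 18x + 48. Remainder: −2.

R(x) = −2, so D(x) is not a factor of P(x). no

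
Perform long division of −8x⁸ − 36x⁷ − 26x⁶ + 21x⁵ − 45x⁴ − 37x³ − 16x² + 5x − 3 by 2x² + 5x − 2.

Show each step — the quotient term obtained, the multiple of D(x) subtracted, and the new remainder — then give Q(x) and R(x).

Step 1: lead(−8x⁸ − 36x⁷ − 26x⁶ + 21x⁵ − 45x⁴ − 37x³ − 16x² + 5x − 3) ÷ lead(D) = −8x⁸ ÷ 2x² = −4x⁶. Subtract (−4x⁶)·D = −8x⁸ − 20x⁷ + 8x⁶. Remainder: −16x⁷ − 34x⁶ + 21x⁵ − 45x⁴ − 37x³ − 16x² + 5x − 3.
Step 2: lead(−16x⁷ − 34x⁶ + 21x⁵ − 45x⁴ − 37x³ − 16x² + 5x − 3) ÷ lead(D) = −16x⁷ ÷ 2x² = −8x⁵. Subtract (−8x⁵)·D = −16x⁷ − 40x⁶ + 16x⁵. Remainder: 6x⁶ + 5x⁵ − 45x⁴ − 37x³ − 16x² + 5x − 3.
Step 3: lead(6x⁶ + 5x⁵ − 45x⁴ − 37x³ − 16x² + 5x − 3) ÷ lead(D) = 6x⁶ ÷ 2x² = 3x⁴. Subtract (3x⁴)·D = 6x⁶ + 15x⁵ − 6x⁴. Remainder: −10x⁵ − 39x⁴ − 37x³ − 16x² + 5x − 3.
Step 4: lead(−10x⁵ − 39x⁴ − 37x³ − 16x² + 5x − 3) ÷ lead(D) = −10x⁵ ÷ 2x² = −5x³. Subtract (−5x³)·D = −10x⁵ − 25x⁴ + 10x³. Remainder: −14x⁴ − 47x³ − 16x² + 5x − 3.
Step 5: lead(−14x⁴ − 47x³ − 16x² + 5x − 3) ÷ lead(D) = −14x⁴ ÷ 2x² = −7x². Subtract (−7x²)·D = −14x⁴ − 35x³ + 14x². Remainder: −12x³ − 30x² + 5x − 3.
Step 6: lead(−12x³ − 30x² + 5x − 3) ÷ lead(D) = −12x³ ÷ 2x² = −6x. Subtract (−6x)·D = −12x³ − 30x² + 12x. Remainder: −7x − 3.

Q(x) = −4x⁶ − 8x⁵ + 3x⁴ − 5x³ − 7x² − 6x; R(x) = −7x − 3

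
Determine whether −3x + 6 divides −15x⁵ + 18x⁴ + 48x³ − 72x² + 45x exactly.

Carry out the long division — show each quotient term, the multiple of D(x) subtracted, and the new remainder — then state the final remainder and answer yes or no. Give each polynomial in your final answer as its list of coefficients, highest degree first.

Step 1: lead(−15x⁵ + 18x⁴ + 48x³ − 72x² + 45x) ÷ lead(D) = −15x⁵ ÷ −3x = 5x⁴. Subtract (5x⁴)·D = −15x⁵ + 30x⁴. Remainder: −12x⁴ + 48x³ − 72x² + 45x.
Step 2: lead(−12x⁴ + 48x³ − 72x² + 45x) ÷ lead(D) = −12x⁴ ÷ −3x = 4x³. Subtract (4x³)·D = −12x⁴ + 24x³. Remainder: 24x³ − 72x² + 45x.
Step 3: lead(24x³ − 72x² + 45x) ÷ lead(D) = 24x³ ÷ −3x = −8x². Subtract (−8x²)·D = 24x³ − 48x². Remainder: −24x² + 45x.
Step 4: lead(−24x² + 45x) ÷ lead(D) = −24x² ÷ −3x = 8x. Subtract (8x)·D = −24x² + 48x. Remainder: −3x.
Step 5: lead(−3x) ÷ lead(D) = −3x ÷ −3x = 1. Subtract (1)·D = −3x + 6. Remainder: −6.

R = [-6], so D(x) is not a factor of P(x). no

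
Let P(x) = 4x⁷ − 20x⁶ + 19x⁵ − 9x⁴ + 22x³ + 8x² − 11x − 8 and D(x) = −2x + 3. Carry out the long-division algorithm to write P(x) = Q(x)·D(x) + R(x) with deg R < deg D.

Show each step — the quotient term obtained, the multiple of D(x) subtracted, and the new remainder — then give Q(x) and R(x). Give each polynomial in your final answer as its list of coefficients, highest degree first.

Step 1: lead(4x⁷ − 20x⁶ + 19x⁵ − 9x⁴ + 22x³ + 8x² − 11x − 8) ÷ lead(D) = 4x⁷ ÷ −2x = −2x⁶. Subtract (−2x⁶)·D = 4x⁷ − 6x⁶. Remainder: −14x⁶ + 19x⁵ − 9x⁴ + 22x³ + 8x² − 11x − 8.
Step 2: lead(−14x⁶ + 19x⁵ − 9x⁴ + 22x³ + 8x² − 11x − 8) ÷ lead(D) = −14x⁶ ÷ −2x = 7x⁵. Subtract (7x⁵)·D = −14x⁶ + 21x⁵. Remainder: −2x⁵ − 9x⁴ + 22x³ + 8x² − 11x − 8.
Step 3: lead(−2x⁵ − 9x⁴ + 22x³ + 8x² − 11x − 8) ÷ lead(D) = −2x⁵ ÷ −2x = x⁴. Subtract (x⁴)·D = −2x⁵ + 3x⁴. Remainder: −12x⁴ + 22x³ + 8x² − 11x − 8.
Step 4: lead(−12x⁴ + 22x³ + 8x² − 11x − 8) ÷ lead(D) = −12x⁴ ÷ −2x = 6x³. Subtract (6x³)·D = −12x⁴ + 18x³. Remainder: 4x³ + 8x² − 11x − 8.
Step 5: lead(4x³ + 8x² − 11x − 8) ÷ lead(D) = 4x³ ÷ −2x = −2x². Subtract (−2x²)·D = 4x³ − 6x². Remainder: 14x² − 11x − 8.
Step 6: lead(14x² − 11x − 8) ÷ lead(D) = 14x² ÷ −2x = −7x. Subtract (−7x)·D = 14x² − 21x. Remainder: 10x − 8.
Step 7: lead(10x − 8) ÷ lead(D) = 10x ÷ −2x = −5. Subtract (−5)·D = 10x − 15. Remainder: 7.

Q = [-2, 7, 1, 6, -2, -7, -5]; R = [7]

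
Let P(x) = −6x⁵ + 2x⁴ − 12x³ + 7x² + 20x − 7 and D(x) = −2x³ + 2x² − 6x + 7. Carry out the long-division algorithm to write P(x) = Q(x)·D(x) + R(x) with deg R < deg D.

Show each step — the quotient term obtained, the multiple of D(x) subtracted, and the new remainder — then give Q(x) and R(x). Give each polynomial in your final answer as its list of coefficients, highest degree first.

Q = [3, 2, -1]; R = [0]

Step 1: lead(−6x⁵ + 2x⁴ − 12x³ + 7x² + 20x − 7) ÷ lead(D) = −6x⁵ ÷ −2x³ = 3x². Subtract (3x²)·D = −6x⁵ + 6x⁴ − 18x³ + 21x². Remainder: −4x⁴ + 6x³ − 14x² + 20x − 7.
Step 2: lead(−4x⁴ + 6x³ − 14x² + 20x − 7) ÷ lead(D) = −4x⁴ ÷ −2x³ = 2x. Subtract (2x)·D = −4x⁴ + 4x³ − 12x² + 14x. Remainder: 2x³ − 2x² + 6x − 7.
Step 3: lead(2x³ − 2x² + 6x − 7) ÷ lead(D) = 2x³ ÷ −2x³ = −1. Subtract (−1)·D = 2x³ − 2x² + 6x − 7. Remainder: 0.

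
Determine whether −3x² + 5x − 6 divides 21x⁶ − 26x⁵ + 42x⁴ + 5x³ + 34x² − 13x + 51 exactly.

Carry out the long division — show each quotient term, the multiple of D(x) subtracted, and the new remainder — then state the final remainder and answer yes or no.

R(x) = 3x + 3, so D(x) is not a factor of P(x). no

Step 1: lead(21x⁶ − 26x⁵ + 42x⁴ + 5x³ + 34x² − 13x + 51) ÷ lead(D) = 21x⁶ ÷ −3x² = −7x⁴. Subtract (−7x⁴)·D = 21x⁶ − 35x⁵ + 42x⁴. Remainder: 9x⁵ + 5x³ + 34x² − 13x + 51.
Step 2: lead(9x⁵ + 5x³ + 34x² − 13x + 51) ÷ lead(D) = 9x⁵ ÷ −3x² = −3x³. Subtract (−3x³)·D = 9x⁵ − 15x⁴ + 18x³. Remainder: 15x⁴ − 13x³ + 34x² − 13x + 51.
Step 3: lead(15x⁴ − 13x³ + 34x² − 13x + 51) ÷ lead(D) = 15x⁴ ÷ −3x² = −5x². Subtract (−5x²)·D = 15x⁴ − 25x³ + 30x². Remainder: 12x³ + 4x² − 13x + 51.
Step 4: lead(12x³ + 4x² − 13x + 51) ÷ lead(D) = 12x³ ÷ −3x² = −4x. Subtract (−4x)·D = 12x³ − 20x² + 24x. Remainder: 24x² − 37x + 51.
Step 5: lead(24x² − 37x + 51) ÷ lead(D) = 24x² ÷ −3x² = −8. Subtract (−8)·D = 24x² − 40x + 48. Remainder: 3x + 3.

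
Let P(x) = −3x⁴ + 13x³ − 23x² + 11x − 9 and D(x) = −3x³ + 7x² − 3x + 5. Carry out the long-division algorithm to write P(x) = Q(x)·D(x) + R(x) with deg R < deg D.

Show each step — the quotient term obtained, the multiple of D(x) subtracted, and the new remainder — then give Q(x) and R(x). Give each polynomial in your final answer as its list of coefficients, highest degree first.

Step 1: lead(−3x⁴ + 13x³ − 23x² + 11x − 9) ÷ lead(D) = −3x⁴ ÷ −3x³ = x. Subtract (x)·D = −3x⁴ + 7x³ − 3x² + 5x. Remainder: 6x³ − 20x² + 6x − 9.
Step 2: lead(6x³ − 20x² + 6x − 9) ÷ lead(D) = 6x³ ÷ −3x³ = −2. Subtract (−2)·D = 6x³ − 14x² + 6x − 10. Remainder: −6x² + 1.

Q = [1, -2]; R = [-6, 0, 1]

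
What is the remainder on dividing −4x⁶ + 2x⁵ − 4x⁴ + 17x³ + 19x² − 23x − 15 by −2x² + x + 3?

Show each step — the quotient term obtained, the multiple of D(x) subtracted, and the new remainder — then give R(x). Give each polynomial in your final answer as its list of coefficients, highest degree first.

Step 1: lead(−4x⁶ + 2x⁵ − 4x⁴ + 17x³ + 19x² − 23x − 15) ÷ lead(D) = −4x⁶ ÷ −2x² = 2x⁴. Subtract (2x⁴)·D = −4x⁶ + 2x⁵ + 6x⁴. Remainder: −10x⁴ + 17x³ + 19x² − 23x − 15.
Step 2: lead(−10x⁴ + 17x³ + 19x² − 23x − 15) ÷ lead(D) = −10x⁴ ÷ −2x² = 5x². Subtract (5x²)·D = −10x⁴ + 5x³ + 15x². Remainder: 12x³ + 4x² − 23x − 15.
Step 3: lead(12x³ + 4x² − 23x − 15) ÷ lead(D) = 12x³ ÷ −2x² = −6x. Subtract (−6x)·D = 12x³ − 6x² − 18x. Remainder: 10x² − 5x − 15.
Step 4: lead(10x² − 5x − 15) ÷ lead(D) = 10x² ÷ −2x² = −5. Subtract (−5)·D = 10x² − 5x − 15. Remainder: 0.

R = [0]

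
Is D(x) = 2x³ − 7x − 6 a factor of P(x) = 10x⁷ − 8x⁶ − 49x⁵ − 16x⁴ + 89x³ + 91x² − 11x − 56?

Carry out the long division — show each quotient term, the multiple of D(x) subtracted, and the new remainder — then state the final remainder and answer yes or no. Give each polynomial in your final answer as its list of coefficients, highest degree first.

R = [3, -8], so D(x) is not a factor of P(x). no

Step 1: lead(10x⁷ − 8x⁶ − 49x⁵ − 16x⁴ + 89x³ + 91x² − 11x − 56) ÷ lead(D) = 10x⁷ ÷ 2x³ = 5x⁴. Subtract (5x⁴)·D = 10x⁷ − 35x⁵ − 30x⁴. Remainder: −8x⁶ − 14x⁵ + 14x⁴ + 89x³ + 91x² − 11x − 56.
Step 2: lead(−8x⁶ − 14x⁵ + 14x⁴ + 89x³ + 91x² − 11x − 56) ÷ lead(D) = −8x⁶ ÷ 2x³ = −4x³. Subtract (−4x³)·D = −8x⁶ + 28x⁴ + 24x³. Remainder: −14x⁵ − 14x⁴ + 65x³ + 91x² − 11x − 56.
Step 3: lead(−14x⁵ − 14x⁴ + 65x³ + 91x² − 11x − 56) ÷ lead(D) = −14x⁵ ÷ 2x³ = −7x². Subtract (−7x²)·D = −14x⁵ + 49x³ + 42x². Remainder: −14x⁴ + 16x³ + 49x² − 11x − 56.
Step 4: lead(−14x⁴ + 16x³ + 49x² − 11x − 56) ÷ lead(D) = −14x⁴ ÷ 2x³ = −7x. Subtract (−7x)·D = −14x⁴ + 49x² + 42x. Remainder: 16x³ − 53x − 56.
Step 5: lead(16x³ − 53x − 56) ÷ lead(D) = 16x³ ÷ 2x³ = 8. Subtract (8)·D = 16x³ − 56x − 48. Remainder: 3x − 8.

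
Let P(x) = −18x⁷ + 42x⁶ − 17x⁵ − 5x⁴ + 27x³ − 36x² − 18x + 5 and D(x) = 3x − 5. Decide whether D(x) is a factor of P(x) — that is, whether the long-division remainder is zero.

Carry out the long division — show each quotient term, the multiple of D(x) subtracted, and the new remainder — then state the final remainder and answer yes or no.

Step 1: lead(−18x⁷ + 42x⁶ − 17x⁵ − 5x⁴ + 27x³ − 36x² − 18x + 5) ÷ lead(D) = −18x⁷ ÷ 3x = −6x⁶. Subtract (−6x⁶)·D = −18x⁷ + 30x⁶. Remainder: 12x⁶ − 17x⁵ − 5x⁴ + 27x³ − 36x² − 18x + 5.
Step 2: lead(12x⁶ − 17x⁵ − 5x⁴ + 27x³ − 36x² − 18x + 5) ÷ lead(D) = 12x⁶ ÷ 3x = 4x⁵. Subtract (4x⁵)·D = 12x⁶ − 20x⁵. Remainder: 3x⁵ − 5x⁴ + 27x³ − 36x² − 18x + 5.
Step 3: lead(3x⁵ − 5x⁴ + 27x³ − 36x² − 18x + 5) ÷ lead(D) = 3x⁵ ÷ 3x = x⁴. Subtract (x⁴)·D = 3x⁵ − 5x⁴. Remainder: 27x³ − 36x² − 18x + 5.
Step 4: lead(27x³ − 36x² − 18x + 5) ÷ lead(D) = 27x³ ÷ 3x = 9x². Subtract (9x²)·D = 27x³ − 45x². Remainder: 9x² − 18x + 5.
Step 5: lead(9x² − 18x + 5) ÷ lead(D) = 9x² ÷ 3x = 3x. Subtract (3x)·D = 9x² − 15x. Remainder: −3x + 5.
Step 6: lead(−3x + 5) ÷ lead(D) = −3x ÷ 3x = −1. Subtract (−1)·D = −3x + 5. Remainder: 0.

R(x) = 0, so D(x) is a factor of P(x). yes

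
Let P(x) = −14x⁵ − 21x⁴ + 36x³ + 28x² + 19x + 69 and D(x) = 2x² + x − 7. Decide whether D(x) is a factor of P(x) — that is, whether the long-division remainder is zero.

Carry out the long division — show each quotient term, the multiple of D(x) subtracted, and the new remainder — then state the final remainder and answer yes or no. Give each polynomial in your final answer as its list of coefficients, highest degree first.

Step 1: lead(−14x⁵ − 21x⁴ + 36x³ + 28x² + 19x + 69) ÷ lead(D) = −14x⁵ ÷ 2x² = −7x³. Subtract (−7x³)·D = −14x⁵ − 7x⁴ + 49x³. Remainder: −14x⁴ − 13x³ + 28x² + 19x + 69.
Step 2: lead(−14x⁴ − 13x³ + 28x² + 19x + 69) ÷ lead(D) = −14x⁴ ÷ 2x² = −7x². Subtract (−7x²)·D = −14x⁴ − 7x³ + 49x². Remainder: −6x³ − 21x² + 19x + 69.
Step 3: lead(−6x³ − 21x² + 19x + 69) ÷ lead(D) = −6x³ ÷ 2x² = −3x. Subtract (−3x)·D = −6x³ − 3x² + 21x. Remainder: −18x² − 2x + 69.
Step 4: lead(−18x² − 2x + 69) ÷ lead(D) = −18x² ÷ 2x² = −9. Subtract (−9)·D = −18x² − 9x + 63. Remainder: 7x + 6.

R = [7, 6], so D(x) is not a factor of P(x). no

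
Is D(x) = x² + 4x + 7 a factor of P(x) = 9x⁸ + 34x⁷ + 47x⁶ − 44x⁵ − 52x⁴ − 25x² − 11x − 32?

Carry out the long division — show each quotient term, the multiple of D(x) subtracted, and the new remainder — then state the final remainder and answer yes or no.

Step 1: lead(9x⁸ + 34x⁷ + 47x⁶ − 44x⁵ − 52x⁴ − 25x² − 11x − 32) ÷ lead(D) = 9x⁸ ÷ x² = 9x⁶. Subtract (9x⁶)·D = 9x⁸ + 36x⁷ + 63x⁶. Remainder: −2x⁷ − 16x⁶ − 44x⁵ − 52x⁴ − 25x² − 11x − 32.
Step 2: lead(−2x⁷ − 16x⁶ − 44x⁵ − 52x⁴ − 25x² − 11x − 32) ÷ lead(D) = −2x⁷ ÷ x² = −2x⁵. Subtract (−2x⁵)·D = −2x⁷ − 8x⁶ − 14x⁵. Remainder: −8x⁶ − 30x⁵ − 52x⁴ − 25x² − 11x − 32.
Step 3: lead(−8x⁶ − 30x⁵ − 52x⁴ − 25x² − 11x − 32) ÷ lead(D) = −8x⁶ ÷ x² = −8x⁴. Subtract (−8x⁴)·D = −8x⁶ − 32x⁵ − 56x⁴. Remainder: 2x⁵ + 4x⁴ − 25x² − 11x − 32.
Step 4: lead(2x⁵ + 4x⁴ − 25x² − 11x − 32) ÷ lead(D) = 2x⁵ ÷ x² = 2x³. Subtract (2x³)·D = 2x⁵ + 8x⁴ + 14x³. Remainder: −4x⁴ − 14x³ − 25x² − 11x − 32.
Step 5: lead(−4x⁴ − 14x³ − 25x² − 11x − 32) ÷ lead(D) = −4x⁴ ÷ x² = −4x². Subtract (−4x²)·D = −4x⁴ − 16x³ − 28x². Remainder: 2x³ + 3x² − 11x − 32.
Step 6: lead(2x³ + 3x² − 11x − 32) ÷ lead(D) = 2x³ ÷ x² = 2x. Subtract (2x)·D = 2x³ + 8x² + 14x. Remainder: −5x² − 25x − 32.
Step 7: lead(−5x² − 25x − 32) ÷ lead(D) = −5x² ÷ x² = −5. Subtract (−5)·D = −5x² − 20x − 35. Remainder: −5x + 3.

R(x) = −5x + 3, so D(x) is not a factor of P(x). no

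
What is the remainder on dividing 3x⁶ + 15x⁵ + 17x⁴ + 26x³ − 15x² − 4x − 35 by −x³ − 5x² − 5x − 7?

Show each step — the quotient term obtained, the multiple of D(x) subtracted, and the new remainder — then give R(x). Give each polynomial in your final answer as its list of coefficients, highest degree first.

R = [7, 0]

Step 1: lead(3x⁶ + 15x⁵ + 17x⁴ + 26x³ − 15x² − 4x − 35) ÷ lead(D) = 3x⁶ ÷ −x³ = −3x³. Subtract (−3x³)·D = 3x⁶ + 15x⁵ + 15x⁴ + 21x³. Remainder: 2x⁴ + 5x³ − 15x² − 4x − 35.
Step 2: lead(2x⁴ + 5x³ − 15x² − 4x − 35) ÷ lead(D) = 2x⁴ ÷ −x³ = −2x. Subtract (−2x)·D = 2x⁴ + 10x³ + 10x² + 14x. Remainder: −5x³ − 25x² − 18x − 35.
Step 3: lead(−5x³ − 25x² − 18x − 35) ÷ lead(D) = −5x³ ÷ −x³ = 5. Subtract (5)·D = −5x³ − 25x² − 25x − 35. Remainder: 7x.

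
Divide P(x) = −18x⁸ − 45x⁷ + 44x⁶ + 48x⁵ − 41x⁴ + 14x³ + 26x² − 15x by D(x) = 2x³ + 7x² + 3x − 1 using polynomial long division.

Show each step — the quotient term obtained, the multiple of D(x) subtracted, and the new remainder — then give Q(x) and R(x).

Q(x) = −9x⁵ + 9x⁴ + 4x³ − 8x² + 6x; R(x) = −9x

Step 1: lead(−18x⁸ − 45x⁷ + 44x⁶ + 48x⁵ − 41x⁴ + 14x³ + 26x² − 15x) ÷ lead(D) = −18x⁸ ÷ 2x³ = −9x⁵. Subtract (−9x⁵)·D = −18x⁸ − 63x⁷ − 27x⁶ + 9x⁵. Remainder: 18x⁷ + 71x⁶ + 39x⁵ − 41x⁴ + 14x³ + 26x² − 15x.
Step 2: lead(18x⁷ + 71x⁶ + 39x⁵ − 41x⁴ + 14x³ + 26x² − 15x) ÷ lead(D) = 18x⁷ ÷ 2x³ = 9x⁴. Subtract (9x⁴)·D = 18x⁷ + 63x⁶ + 27x⁵ − 9x⁴. Remainder: 8x⁶ + 12x⁵ − 32x⁴ + 14x³ + 26x² − 15x.
Step 3: lead(8x⁶ + 12x⁵ − 32x⁴ + 14x³ + 26x² − 15x) ÷ lead(D) = 8x⁶ ÷ 2x³ = 4x³. Subtract (4x³)·D = 8x⁶ + 28x⁵ + 12x⁴ − 4x³. Remainder: −16x⁵ − 44x⁴ + 18x³ + 26x² − 15x.
Step 4: lead(−16x⁵ − 44x⁴ + 18x³ + 26x² − 15x) ÷ lead(D) = −16x⁵ ÷ 2x³ = −8x². Subtract (−8x²)·D = −16x⁵ − 56x⁴ − 24x³ + 8x². Remainder: 12x⁴ + 42x³ + 18x² − 15x.
Step 5: lead(12x⁴ + 42x³ + 18x² − 15x) ÷ lead(D) = 12x⁴ ÷ 2x³ = 6x. Subtract (6x)·D = 12x⁴ + 42x³ + 18x² − 6x. Remainder: −9x.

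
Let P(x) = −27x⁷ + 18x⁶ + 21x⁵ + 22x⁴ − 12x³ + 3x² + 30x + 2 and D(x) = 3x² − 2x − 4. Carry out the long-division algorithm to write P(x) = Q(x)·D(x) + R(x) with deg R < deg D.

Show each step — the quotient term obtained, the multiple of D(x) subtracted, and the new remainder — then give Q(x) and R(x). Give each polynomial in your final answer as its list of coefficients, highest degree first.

Step 1: lead(−27x⁷ + 18x⁶ + 21x⁵ + 22x⁴ − 12x³ + 3x² + 30x + 2) ÷ lead(D) = −27x⁷ ÷ 3x² = −9x⁵. Subtract (−9x⁵)·D = −27x⁷ + 18x⁶ + 36x⁵. Remainder: −15x⁵ + 22x⁴ − 12x³ + 3x² + 30x + 2.
Step 2: lead(−15x⁵ + 22x⁴ − 12x³ + 3x² + 30x + 2) ÷ lead(D) = −15x⁵ ÷ 3x² = −5x³. Subtract (−5x³)·D = −15x⁵ + 10x⁴ + 20x³. Remainder: 12x⁴ − 32x³ + 3x² + 30x + 2.
Step 3: lead(12x⁴ − 32x³ + 3x² + 30x + 2) ÷ lead(D) = 12x⁴ ÷ 3x² = 4x². Subtract (4x²)·D = 12x⁴ − 8x³ − 16x². Remainder: −24x³ + 19x² + 30x + 2.
Step 4: lead(−24x³ + 19x² + 30x + 2) ÷ lead(D) = −24x³ ÷ 3x² = −8x. Subtract (−8x)·D = −24x³ + 16x² + 32x. Remainder: 3x² − 2x + 2.
Step 5: lead(3x² − 2x + 2) ÷ lead(D) = 3x² ÷ 3x² = 1. Subtract (1)·D = 3x² − 2x − 4. Remainder: 6.

Q = [-9, 0, -5, 4, -8, 1]; R = [6]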